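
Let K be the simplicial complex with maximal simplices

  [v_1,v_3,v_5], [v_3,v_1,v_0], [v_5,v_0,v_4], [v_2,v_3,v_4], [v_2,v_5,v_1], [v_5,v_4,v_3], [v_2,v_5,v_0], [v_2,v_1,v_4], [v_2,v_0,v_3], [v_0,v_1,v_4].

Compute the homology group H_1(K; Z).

H_1 ≅ Z/2.

Fix the vertex order v_0 < v_1 < v_2 < v_3 < v_4 < v_5 and write every simplex with vertices in increasing order. Then dim K = 2 and the simplices of K are:

  0-simplices (6): [v_0], [v_1], [v_2], [v_3], [v_4], [v_5]
  1-simplices (15): (15 of them)
  2-simplices (10): [v_0,v_1,v_3], [v_0,v_1,v_4], [v_0,v_2,v_3], [v_0,v_2,v_5], [v_0,v_4,v_5], [v_1,v_2,v_4], [v_1,v_2,v_5], [v_1,v_3,v_5], [v_2,v_3,v_4], [v_3,v_4,v_5]

giving chain groups C_0 ≅ Z^6, C_1 ≅ Z^15, C_2 ≅ Z^10.

The boundary map ∂_1: C_1 → C_0 maps an edge to its endpoints' difference, ∂[p,q] = q − p.
The resulting 6×15 matrix has rank 5, and its Smith normal form has invariant factors (1,1,1,1,1).

Boundary ∂_2: C_2 → C_1 maps a triangle to the signed sum of its edges. For instance
  ∂[v_2,v_3,v_4] = [v_3,v_4] − [v_2,v_4] + [v_2,v_3],
  ∂[v_1,v_3,v_5] = [v_3,v_5] − [v_1,v_5] + [v_1,v_3].
This gives a 15×10 integer matrix of rank 10; reducing to Smith normal form yields diagonal entries (1,1,1,1,1,1,1,1,1,2).

From H_k ≅ ker(∂_k) / im(∂_{k+1}) we obtain:

  H_1: rank ker ∂_1 − rank ∂_2 = (15 − 5) − 10 = 0, and ∂_2 has invariant factor 2 > 1, so H_1 ≅ Z/2.

(K is a triangulation of the real projective plane RP^2.)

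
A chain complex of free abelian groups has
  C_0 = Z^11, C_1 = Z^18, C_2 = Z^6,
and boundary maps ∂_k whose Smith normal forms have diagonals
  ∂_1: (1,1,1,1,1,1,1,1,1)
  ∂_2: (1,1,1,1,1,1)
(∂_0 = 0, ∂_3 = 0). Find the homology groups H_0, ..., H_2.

H_0 = Z^2,  H_1 = Z^3,  H_2 = 0.

H_0: b_0 = 11 − 0 − 9 = 2; torsion from ∂_1 factors > 1: none. So H_0 = Z^2.
H_1: b_1 = 18 − 9 − 6 = 3; torsion from ∂_2 factors > 1: none. So H_1 = Z^3.
H_2: b_2 = 6 − 6 − 0 = 0; torsion from ∂_3 factors > 1: none. So H_2 = 0.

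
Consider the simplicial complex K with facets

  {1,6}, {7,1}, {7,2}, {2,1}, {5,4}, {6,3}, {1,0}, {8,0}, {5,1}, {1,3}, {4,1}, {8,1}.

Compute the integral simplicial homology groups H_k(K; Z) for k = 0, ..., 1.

Take the total order 0 < 1 < 2 < 3 < 4 < 5 < 6 < 7 < 8 on the vertex set. Then K (dimension 1) consists of the simplices:

  0-simplices (9): [0], [1], [2], [3], [4], [5], [6], [7], [8]
  1-simplices (12): [0,1], [0,8], [1,2], [1,3], [1,4], [1,5], [1,6], [1,7], [1,8], [2,7], [3,6], [4,5]

giving chain groups C_0 ≅ Z^9, C_1 ≅ Z^12.

The boundary map ∂_1: C_1 → C_0 is given by ∂[p,q] = [q] − [p]. For instance
  ∂[0,1] = [1] − [0].
As a 9×12 matrix over Z this has rank 8, with invariant factors (1,1,1,1,1,1,1,1).

Now H_k = ker ∂_k / im ∂_{k+1}, so:

  H_0: rank C_0 − rank ∂_1 = 9 − 8 = 1, and the invariant factors of ∂_1 are all 1, so H_0 ≅ Z.
  H_1: rank ker ∂_1 − rank ∂_2 = (12 − 8) − 0 = 4, and there is no ∂_2, so H_1 ≅ Z^4.

As a check, the Euler characteristic is 9 − 12 = -3, which agrees with 1 − 4 = -3.
(K is a triangulation of a wedge of 4 circles.)

H_0 ≅ Z,  H_1 ≅ Z^4.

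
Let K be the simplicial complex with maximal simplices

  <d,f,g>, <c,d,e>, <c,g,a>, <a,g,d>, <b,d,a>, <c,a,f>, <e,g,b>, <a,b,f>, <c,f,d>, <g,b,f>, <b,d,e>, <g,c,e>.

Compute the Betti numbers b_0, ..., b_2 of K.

b_0 = 1, b_1 = 0, b_2 = 0.

Take the total order a < b < c < d < e < f < g on the vertex set. Then K (dimension 2) consists of the simplices:

  0-simplices (7): a, b, c, d, e, f, g
  1-simplices (18): ab, ac, ad, af, ag, bd, be, bf, bg, cd, ce, cf, cg, de, df, dg, eg, fg
  2-simplices (12): abd, abf, acf, acg, adg, bde, beg, bfg, cde, cdf, ceg, dfg

so the chain groups are C_0 ≅ Z^7, C_1 ≅ Z^18, C_2 ≅ Z^12.

The boundary map ∂_1: C_1 → C_0 maps an edge to its endpoints' difference, ∂[p,q] = q − p. For instance
  ∂eg = g − e.
As a 7×18 matrix over Z this has rank 6, with invariant factors (1,1,1,1,1,1).

Boundary ∂_2: C_2 → C_1 maps a triangle to the signed sum of its edges. For instance
  ∂acg = cg − ag + ac,
  ∂bde = de − be + bd.
The resulting 18×12 matrix has rank 12, and its Smith normal form has invariant factors (1,1,1,1,1,1,1,1,1,1,1,2).

Reading off H_k = ker ∂_k / im ∂_{k+1}:

  H_0: rank C_0 − rank ∂_1 = 7 − 6 = 1, and the invariant factors of ∂_1 are all 1, so H_0 = Z.
  H_1: rank ker ∂_1 − rank ∂_2 = (18 − 6) − 12 = 0, and ∂_2 has invariant factor 2 > 1, so H_1 = Z/2.
  H_2: rank ker ∂_2 − rank ∂_3 = (12 − 12) − 0 = 0, and there is no ∂_3, so H_2 = 0.

As a check, the Euler characteristic is 7 − 18 + 12 = 1, which agrees with 1 − 0 + 0 = 1.

Hence the Betti numbers are b_0 = 1, b_1 = 0, b_2 = 0.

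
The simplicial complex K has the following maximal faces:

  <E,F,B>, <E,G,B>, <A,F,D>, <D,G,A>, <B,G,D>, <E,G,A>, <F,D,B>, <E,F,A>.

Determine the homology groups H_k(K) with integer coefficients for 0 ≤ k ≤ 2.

Order the vertices as A < B < D < E < F < G. Listing each simplex with vertices in this order, K has dimension 2 with simplices:

  0-simplices (6): A, B, D, E, F, G
  1-simplices (12): AD, AE, AF, AG, BD, BE, BF, BG, DF, DG, EF, EG
  2-simplices (8): ADF, ADG, AEF, AEG, BDF, BDG, BEF, BEG

so the chain groups are C_0 ≅ Z^6, C_1 ≅ Z^12, C_2 ≅ Z^8.

Boundary ∂_1: C_1 → C_0 sends each edge [p,q] (with p < q) to q − p. For instance
  ∂EF = F − E.
The resulting 6×12 matrix has rank 5, and its Smith normal form has invariant factors (1,1,1,1,1).

∂_2: C_2 → C_1 sends each 2-simplex [p,q,r] to [q,r] − [p,r] + [p,q]. For instance
  ∂ADF = DF − AF + AD,
  ∂ADG = DG − AG + AD.
As a 12×8 matrix over Z this has rank 7, with invariant factors (1,1,1,1,1,1,1).

From H_k ≅ ker(∂_k) / im(∂_{k+1}) we obtain:

  H_0: rank C_0 − rank ∂_1 = 6 − 5 = 1, and the invariant factors of ∂_1 are all 1, so H_0 ≅ Z.
  H_1: rank ker ∂_1 − rank ∂_2 = (12 − 5) − 7 = 0, and the invariant factors of ∂_2 are all 1, so H_1 ≅ 0.
  H_2: rank ker ∂_2 − rank ∂_3 = (8 − 7) − 0 = 1, and there is no ∂_3, so H_2 ≅ Z.

H_0 = Z,  H_1 = 0,  H_2 = Z.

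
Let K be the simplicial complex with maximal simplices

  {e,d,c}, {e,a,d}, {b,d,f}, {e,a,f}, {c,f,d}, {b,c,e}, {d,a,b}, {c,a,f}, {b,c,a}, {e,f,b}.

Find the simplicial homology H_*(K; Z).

Fix the vertex order a < b < c < d < e < f and write every simplex with vertices in increasing order. Then dim K = 2 and the simplices of K are:

  0-simplices (6): a, b, c, d, e, f
  1-simplices (15): ab, ac, ad, ae, af, bc, bd, be, bf, cd, ce, cf, de, df, ef
  2-simplices (10): abc, abd, acf, ade, aef, bce, bdf, bef, cde, cdf

so the chain groups are C_0 ≅ Z^6, C_1 ≅ Z^15, C_2 ≅ Z^10.

The boundary map ∂_1: C_1 → C_0 is given by ∂[p,q] = [q] − [p].
This gives a 6×15 integer matrix of rank 5; reducing to Smith normal form yields diagonal entries (1,1,1,1,1).

∂_2: C_2 → C_1 acts by ∂[p,q,r] = [q,r] − [p,r] + [p,q]. For instance
  ∂ade = de − ae + ad,
  ∂cdf = df − cf + cd.
As a 15×10 matrix over Z this has rank 10, with invariant factors (1,1,1,1,1,1,1,1,1,2).

Computing H_k = (kernel of ∂_k) / (image of ∂_{k+1}):

  H_0: rank C_0 − rank ∂_1 = 6 − 5 = 1, and the invariant factors of ∂_1 are all 1, so H_0 ≅ Z.
  H_1: rank ker ∂_1 − rank ∂_2 = (15 − 5) − 10 = 0, and ∂_2 has invariant factor 2 > 1, so H_1 ≅ Z_2.
  H_2: rank ker ∂_2 − rank ∂_3 = (10 − 10) − 0 = 0, and there is no ∂_3, so H_2 ≅ 0.

H_0 ≅ Z,  H_1 ≅ Z_2,  H_2 = 0.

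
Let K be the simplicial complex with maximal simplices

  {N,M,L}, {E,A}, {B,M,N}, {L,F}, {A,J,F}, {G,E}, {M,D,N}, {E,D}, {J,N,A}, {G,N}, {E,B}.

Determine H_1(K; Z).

Order the vertices as A < B < D < E < F < G < J < L < M < N. Listing each simplex with vertices in this order, K has dimension 2 with simplices:

  0-simplices (10): A, B, D, E, F, G, J, L, M, N
  1-simplices (18): AE, AF, AJ, AN, BE, BM, BN, DE, DM, DN, EG, FJ, FL, GN, JN, LM, LN, MN
  2-simplices (5): AFJ, AJN, BMN, DMN, LMN

so the chain groups are C_0 ≅ Z^10, C_1 ≅ Z^18, C_2 ≅ Z^5.

The boundary map ∂_1: C_1 → C_0 is given by ∂[p,q] = [q] − [p]. For instance
  ∂BM = M − B.
As a 10×18 matrix over Z this has rank 9, with invariant factors (1,1,1,1,1,1,1,1,1).

Boundary ∂_2: C_2 → C_1 sends each 2-simplex [p,q,r] to [q,r] − [p,r] + [p,q]. For instance
  ∂LMN = MN − LN + LM,
  ∂AFJ = FJ − AJ + AF.
This gives a 18×5 integer matrix of rank 5; reducing to Smith normal form yields diagonal entries (1,1,1,1,1).

From H_k ≅ ker(∂_k) / im(∂_{k+1}) we obtain:

  H_1: rank ker ∂_1 − rank ∂_2 = (18 − 9) − 5 = 4, and the invariant factors of ∂_2 are all 1, so H_1 ≅ Z^4.

H_1 ≅ Z^4.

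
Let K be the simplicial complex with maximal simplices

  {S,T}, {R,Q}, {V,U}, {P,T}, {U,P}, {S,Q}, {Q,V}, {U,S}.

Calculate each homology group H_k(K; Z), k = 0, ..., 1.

H_0 ≅ Z,  H_1 ≅ Z^2.

Take the total order P < Q < R < S < T < U < V on the vertex set. Then K (dimension 1) consists of the simplices:

  0-simplices (7): P, Q, R, S, T, U, V
  1-simplices (8): PT, PU, QR, QS, QV, ST, SU, UV

giving chain groups C_0 ≅ Z^7, C_1 ≅ Z^8.

The boundary map ∂_1: C_1 → C_0 maps an edge to its endpoints' difference, ∂[p,q] = q − p. For instance
  ∂PT = T − P.
The 7×8 boundary matrix has rank 6 and Smith normal form diag(1,1,1,1,1,1).

Computing H_k = (kernel of ∂_k) / (image of ∂_{k+1}):

  H_0: rank C_0 − rank ∂_1 = 7 − 6 = 1, and the invariant factors of ∂_1 are all 1, so H_0 = Z.
  H_1: rank ker ∂_1 − rank ∂_2 = (8 − 6) − 0 = 2, and there is no ∂_2, so H_1 = Z^2.

As a check, the Euler characteristic is 7 − 8 = -1, which agrees with 1 − 2 = -1.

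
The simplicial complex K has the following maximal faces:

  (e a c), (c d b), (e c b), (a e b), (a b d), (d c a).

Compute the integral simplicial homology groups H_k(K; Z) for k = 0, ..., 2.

H_0 = Z,  H_1 = 0,  H_2 = Z.

Order the vertices as a < b < c < d < e. Listing each simplex with vertices in this order, K has dimension 2 with simplices:

  0-simplices (5): a, b, c, d, e
  1-simplices (9): ab, ac, ad, ae, bc, bd, be, cd, ce
  2-simplices (6): abd, abe, acd, ace, bcd, bce

so the chain groups are C_0 ≅ Z^5, C_1 ≅ Z^9, C_2 ≅ Z^6.

Boundary ∂_1: C_1 → C_0 sends each edge [p,q] (with p < q) to q − p.
The resulting 5×9 matrix has rank 4, and its Smith normal form has invariant factors (1,1,1,1).

Boundary ∂_2: C_2 → C_1 maps a triangle to the signed sum of its edges. For instance
  ∂ace = ce − ae + ac,
  ∂acd = cd − ad + ac.
The 9×6 boundary matrix has rank 5 and Smith normal form diag(1,1,1,1,1).

From H_k ≅ ker(∂_k) / im(∂_{k+1}) we obtain:

  H_0: rank C_0 − rank ∂_1 = 5 − 4 = 1, and the invariant factors of ∂_1 are all 1, so H_0 ≅ Z.
  H_1: rank ker ∂_1 − rank ∂_2 = (9 − 4) − 5 = 0, and the invariant factors of ∂_2 are all 1, so H_1 ≅ 0.
  H_2: rank ker ∂_2 − rank ∂_3 = (6 − 5) − 0 = 1, and there is no ∂_3, so H_2 ≅ Z.

As a check, the Euler characteristic is 5 − 9 + 6 = 2, which agrees with 1 − 0 + 1 = 2.
(K is a triangulation of the 2-sphere S^2.)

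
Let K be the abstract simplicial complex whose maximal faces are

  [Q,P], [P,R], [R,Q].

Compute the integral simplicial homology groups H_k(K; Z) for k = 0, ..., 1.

H_0 = Z,  H_1 = Z.

Take the total order P < Q < R on the vertex set. Then K (dimension 1) consists of the simplices:

  0-simplices (3): P, Q, R
  1-simplices (3): PQ, PR, QR

Hence C_0 ≅ Z^3, C_1 ≅ Z^3.

∂_1: C_1 → C_0 sends each edge [p,q] (with p < q) to q − p. For instance
  ∂PQ = Q − P.
This gives a 3×3 integer matrix of rank 2; reducing to Smith normal form yields diagonal entries (1,1).

Now H_k = ker ∂_k / im ∂_{k+1}, so:

  H_0: rank C_0 − rank ∂_1 = 3 − 2 = 1, and the invariant factors of ∂_1 are all 1, so H_0 ≅ Z.
  H_1: rank ker ∂_1 − rank ∂_2 = (3 − 2) − 0 = 1, and there is no ∂_2, so H_1 ≅ Z.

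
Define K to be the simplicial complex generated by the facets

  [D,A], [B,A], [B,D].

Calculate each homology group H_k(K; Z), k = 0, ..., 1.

H_0 = Z,  H_1 = Z.

K has 3 vertices, 3 edges.
rank ∂_0 = 0, rank ∂_1 = 2 ⇒ b_0 = 3 − 0 − 2 = 1; all invariant factors of ∂_1 are 1 so no torsion. So H_0 = Z.
rank ∂_1 = 2, rank ∂_2 = 0 ⇒ b_1 = 3 − 2 − 0 = 1. So H_1 = Z.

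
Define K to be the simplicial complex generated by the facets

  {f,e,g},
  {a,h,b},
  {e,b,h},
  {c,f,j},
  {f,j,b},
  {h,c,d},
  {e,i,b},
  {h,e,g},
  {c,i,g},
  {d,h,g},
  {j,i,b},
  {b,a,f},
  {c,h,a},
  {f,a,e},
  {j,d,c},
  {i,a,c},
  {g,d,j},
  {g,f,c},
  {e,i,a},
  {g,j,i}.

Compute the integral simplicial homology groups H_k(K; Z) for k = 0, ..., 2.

Order the vertices as a < b < c < d < e < f < g < h < i < j. Listing each simplex with vertices in this order, K has dimension 2 with simplices:

  0-simplices (10): a, b, c, d, e, f, g, h, i, j
  1-simplices (30): ab, ac, ae, af, ah, ai, be, bf, bh, bi, bj, cd, cf, cg, ch, ci, cj, dg, dh, dj, ef, eg, eh, ei, fg, fj, gh, gi, gj, ij
  2-simplices (20): abf, abh, ach, aci, aef, aei, beh, bei, bfj, bij, cdh, cdj, cfg, cfj, cgi, dgh, dgj, efg, egh, gij

giving chain groups C_0 ≅ Z^10, C_1 ≅ Z^30, C_2 ≅ Z^20.

The boundary map ∂_1: C_1 → C_0 sends each edge [p,q] (with p < q) to q − p.
As a 10×30 matrix over Z this has rank 9, with invariant factors (1,1,1,1,1,1,1,1,1).

The boundary map ∂_2: C_2 → C_1 maps a triangle to the signed sum of its edges. For instance
  ∂bfj = fj − bj + bf,
  ∂cgi = gi − ci + cg.
As a 30×20 matrix over Z this has rank 20, with invariant factors (1,1,1,1,1,1,1,1,1,1,1,1,1,1,1,1,1,1,1,2).

Computing H_k = (kernel of ∂_k) / (image of ∂_{k+1}):

  H_0: rank C_0 − rank ∂_1 = 10 − 9 = 1, and the invariant factors of ∂_1 are all 1, so H_0 = Z.
  H_1: rank ker ∂_1 − rank ∂_2 = (30 − 9) − 20 = 1, and ∂_2 has invariant factor 2 > 1, so H_1 = Z ⊕ Z/2.
  H_2: rank ker ∂_2 − rank ∂_3 = (20 − 20) − 0 = 0, and there is no ∂_3, so H_2 = 0.

As a check, the Euler characteristic is 10 − 30 + 20 = 0, which agrees with 1 − 1 + 0 = 0.

H_0 ≅ Z,  H_1 ≅ Z ⊕ Z/2,  H_2 = 0.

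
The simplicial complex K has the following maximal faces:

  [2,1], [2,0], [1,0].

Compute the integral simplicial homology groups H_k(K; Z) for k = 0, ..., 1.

We work with the vertex ordering 0 < 1 < 2. The simplices of K, each written with vertices in increasing order, are:

  0-simplices (3): [0], [1], [2]
  1-simplices (3): [0,1], [0,2], [1,2]

so the chain groups are C_0 ≅ Z^3, C_1 ≅ Z^3.

Boundary ∂_1: C_1 → C_0 sends each edge [p,q] (with p < q) to q − p. For instance
  ∂[1,2] = [2] − [1].
As a 3×3 matrix over Z this has rank 2, with invariant factors (1,1).

From H_k ≅ ker(∂_k) / im(∂_{k+1}) we obtain:

  H_0: rank C_0 − rank ∂_1 = 3 − 2 = 1, and the invariant factors of ∂_1 are all 1, so H_0 ≅ Z.
  H_1: rank ker ∂_1 − rank ∂_2 = (3 − 2) − 0 = 1, and there is no ∂_2, so H_1 ≅ Z.

(K is a triangulation of the circle S^1.)

H_0 ≅ Z,  H_1 ≅ Z.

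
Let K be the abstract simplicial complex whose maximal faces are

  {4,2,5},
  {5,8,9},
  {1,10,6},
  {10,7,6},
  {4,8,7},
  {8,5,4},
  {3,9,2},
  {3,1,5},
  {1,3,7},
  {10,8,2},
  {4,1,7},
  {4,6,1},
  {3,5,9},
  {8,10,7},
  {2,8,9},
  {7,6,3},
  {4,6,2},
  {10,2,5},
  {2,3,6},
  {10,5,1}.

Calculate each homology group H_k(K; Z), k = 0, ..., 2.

K has 10 vertices, 30 edges, 20 triangles.
rank ∂_0 = 0, rank ∂_1 = 9 ⇒ b_0 = 10 − 0 − 9 = 1; all invariant factors of ∂_1 are 1 so no torsion. So H_0 = Z.
rank ∂_1 = 9, rank ∂_2 = 20 ⇒ b_1 = 30 − 9 − 20 = 1; ∂_2 has invariant factor(s) [2] giving torsion. So H_1 = Z × Z/2.
rank ∂_2 = 20, rank ∂_3 = 0 ⇒ b_2 = 20 − 20 − 0 = 0. So H_2 = 0.

H_0 = Z,  H_1 = Z × Z/2,  H_2 = 0.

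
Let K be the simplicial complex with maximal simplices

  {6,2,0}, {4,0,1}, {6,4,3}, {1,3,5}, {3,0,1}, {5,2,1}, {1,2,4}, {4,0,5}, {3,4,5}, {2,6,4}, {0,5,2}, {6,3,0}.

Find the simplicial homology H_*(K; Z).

Take the total order 0 < 1 < 2 < 3 < 4 < 5 < 6 on the vertex set. Then K (dimension 2) consists of the simplices:

  0-simplices (7): [0], [1], [2], [3], [4], [5], [6]
  1-simplices (18): [0,1], [0,2], [0,3], [0,4], [0,5], [0,6], [1,2], [1,3], [1,4], [1,5], [2,4], [2,5], [2,6], [3,4], [3,5], [3,6], [4,5], [4,6]
  2-simplices (12): [0,1,3], [0,1,4], [0,2,5], [0,2,6], [0,3,6], [0,4,5], [1,2,4], [1,2,5], [1,3,5], [2,4,6], [3,4,5], [3,4,6]

so the chain groups are C_0 ≅ Z^7, C_1 ≅ Z^18, C_2 ≅ Z^12.

∂_1: C_1 → C_0 sends each edge [p,q] (with p < q) to q − p. For instance
  ∂[2,5] = [5] − [2].
As a 7×18 matrix over Z this has rank 6, with invariant factors (1,1,1,1,1,1).

Boundary ∂_2: C_2 → C_1 sends each 2-simplex [p,q,r] to [q,r] − [p,r] + [p,q]. For instance
  ∂[0,1,3] = [1,3] − [0,3] + [0,1],
  ∂[1,3,5] = [3,5] − [1,5] + [1,3].
This gives a 18×12 integer matrix of rank 12; reducing to Smith normal form yields diagonal entries (1,1,1,1,1,1,1,1,1,1,1,2).

Reading off H_k = ker ∂_k / im ∂_{k+1}:

  H_0: rank C_0 − rank ∂_1 = 7 − 6 = 1, and the invariant factors of ∂_1 are all 1, so H_0 = Z.
  H_1: rank ker ∂_1 − rank ∂_2 = (18 − 6) − 12 = 0, and ∂_2 has invariant factor 2 > 1, so H_1 = Z/2.
  H_2: rank ker ∂_2 − rank ∂_3 = (12 − 12) − 0 = 0, and there is no ∂_3, so H_2 = 0.

As a check, the Euler characteristic is 7 − 18 + 12 = 1, which agrees with 1 − 0 + 0 = 1.

H_0 = Z,  H_1 = Z/2,  H_2 = 0.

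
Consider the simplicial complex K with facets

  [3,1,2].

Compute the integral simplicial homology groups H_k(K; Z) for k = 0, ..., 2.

H_0 ≅ Z,  H_1 = 0,  H_2 = 0.

We work with the vertex ordering 1 < 2 < 3. The simplices of K, each written with vertices in increasing order, are:

  0-simplices (3): [1], [2], [3]
  1-simplices (3): [1,2], [1,3], [2,3]
  2-simplices (1): [1,2,3]

Hence C_0 ≅ Z^3, C_1 ≅ Z^3, C_2 ≅ Z^1.

∂_1: C_1 → C_0 maps an edge to its endpoints' difference, ∂[p,q] = q − p. For instance
  ∂[1,3] = [3] − [1].
The resulting 3×3 matrix has rank 2, and its Smith normal form has invariant factors (1,1).

The boundary map ∂_2: C_2 → C_1 sends each 2-simplex [p,q,r] to [q,r] − [p,r] + [p,q]. For instance
  ∂[1,2,3] = [2,3] − [1,3] + [1,2].
This gives a 3×1 integer matrix of rank 1; reducing to Smith normal form yields diagonal entries (1).

Computing H_k = (kernel of ∂_k) / (image of ∂_{k+1}):

  H_0: rank C_0 − rank ∂_1 = 3 − 2 = 1, and the invariant factors of ∂_1 are all 1, so H_0 ≅ Z.
  H_1: rank ker ∂_1 − rank ∂_2 = (3 − 2) − 1 = 0, and the invariant factors of ∂_2 are all 1, so H_1 ≅ 0.
  H_2: rank ker ∂_2 − rank ∂_3 = (1 − 1) − 0 = 0, and there is no ∂_3, so H_2 ≅ 0.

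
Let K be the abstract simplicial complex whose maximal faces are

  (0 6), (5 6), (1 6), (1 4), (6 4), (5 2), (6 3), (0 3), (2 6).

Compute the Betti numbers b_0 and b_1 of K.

b_0 = 1, b_1 = 3.

Fix the vertex order 0 < 1 < 2 < 3 < 4 < 5 < 6 and write every simplex with vertices in increasing order. Then dim K = 1 and the simplices of K are:

  0-simplices (7): [0], [1], [2], [3], [4], [5], [6]
  1-simplices (9): [0,3], [0,6], [1,4], [1,6], [2,5], [2,6], [3,6], [4,6], [5,6]

so the chain groups are C_0 ≅ Z^7, C_1 ≅ Z^9.

∂_1: C_1 → C_0 sends each edge [p,q] (with p < q) to q − p. For instance
  ∂[0,3] = [3] − [0].
This gives a 7×9 integer matrix of rank 6; reducing to Smith normal form yields diagonal entries (1,1,1,1,1,1).

Reading off H_k = ker ∂_k / im ∂_{k+1}:

  H_0: rank C_0 − rank ∂_1 = 7 − 6 = 1, and the invariant factors of ∂_1 are all 1, so H_0 = Z.
  H_1: rank ker ∂_1 − rank ∂_2 = (9 − 6) − 0 = 3, and there is no ∂_2, so H_1 = Z^3.

As a check, the Euler characteristic is 7 − 9 = -2, which agrees with 1 − 3 = -2.

Hence the Betti numbers are b_0 = 1, b_1 = 3.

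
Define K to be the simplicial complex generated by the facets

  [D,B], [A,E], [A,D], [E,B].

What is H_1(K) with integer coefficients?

K has 4 vertices, 4 edges.
rank ∂_1 = 3, rank ∂_2 = 0 ⇒ b_1 = 4 − 3 − 0 = 1. So H_1 ≅ Z.

H_1 ≅ Z.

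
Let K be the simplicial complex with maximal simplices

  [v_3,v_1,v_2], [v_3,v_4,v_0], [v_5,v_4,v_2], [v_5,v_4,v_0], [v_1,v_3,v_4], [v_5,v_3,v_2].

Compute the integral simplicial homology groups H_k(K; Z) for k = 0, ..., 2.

H_0 ≅ Z,  H_1 ≅ Z,  H_2 = 0.

Order the vertices as v_0 < v_1 < v_2 < v_3 < v_4 < v_5. Listing each simplex with vertices in this order, K has dimension 2 with simplices:

  0-simplices (6): [v_0], [v_1], [v_2], [v_3], [v_4], [v_5]
  1-simplices (12): [v_0,v_3], [v_0,v_4], [v_0,v_5], [v_1,v_2], [v_1,v_3], [v_1,v_4], [v_2,v_3], [v_2,v_4], [v_2,v_5], [v_3,v_4], [v_3,v_5], [v_4,v_5]
  2-simplices (6): [v_0,v_3,v_4], [v_0,v_4,v_5], [v_1,v_2,v_3], [v_1,v_3,v_4], [v_2,v_3,v_5], [v_2,v_4,v_5]

so the chain groups are C_0 ≅ Z^6, C_1 ≅ Z^12, C_2 ≅ Z^6.

The boundary map ∂_1: C_1 → C_0 is given by ∂[p,q] = [q] − [p].
The resulting 6×12 matrix has rank 5, and its Smith normal form has invariant factors (1,1,1,1,1).

∂_2: C_2 → C_1 sends each 2-simplex [p,q,r] to [q,r] − [p,r] + [p,q]. For instance
  ∂[v_0,v_4,v_5] = [v_4,v_5] − [v_0,v_5] + [v_0,v_4],
  ∂[v_2,v_4,v_5] = [v_4,v_5] − [v_2,v_5] + [v_2,v_4].
The resulting 12×6 matrix has rank 6, and its Smith normal form has invariant factors (1,1,1,1,1,1).

Reading off H_k = ker ∂_k / im ∂_{k+1}:

  H_0: rank C_0 − rank ∂_1 = 6 − 5 = 1, and the invariant factors of ∂_1 are all 1, so H_0 = Z.
  H_1: rank ker ∂_1 − rank ∂_2 = (12 − 5) − 6 = 1, and the invariant factors of ∂_2 are all 1, so H_1 = Z.
  H_2: rank ker ∂_2 − rank ∂_3 = (6 − 6) − 0 = 0, and there is no ∂_3, so H_2 = 0.

(K is a triangulation of the cylinder S^1 x I.)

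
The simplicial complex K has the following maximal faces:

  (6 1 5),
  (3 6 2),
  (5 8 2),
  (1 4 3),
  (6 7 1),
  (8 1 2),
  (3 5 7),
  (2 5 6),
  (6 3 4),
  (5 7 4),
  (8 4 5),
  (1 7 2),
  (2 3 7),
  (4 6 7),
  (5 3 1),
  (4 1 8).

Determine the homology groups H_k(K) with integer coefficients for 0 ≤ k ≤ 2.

H_0 ≅ Z,  H_1 ≅ Z^2,  H_2 ≅ Z.

Take the total order 1 < 2 < 3 < 4 < 5 < 6 < 7 < 8 on the vertex set. Then K (dimension 2) consists of the simplices:

  0-simplices (8): [1], [2], [3], [4], [5], [6], [7], [8]
  1-simplices (24): (24 of them)
  2-simplices (16): [1,2,7], [1,2,8], [1,3,4], [1,3,5], [1,4,8], [1,5,6], [1,6,7], [2,3,6], [2,3,7], [2,5,6], [2,5,8], [3,4,6], [3,5,7], [4,5,7], [4,5,8], [4,6,7]

giving chain groups C_0 ≅ Z^8, C_1 ≅ Z^24, C_2 ≅ Z^16.

Boundary ∂_1: C_1 → C_0 is given by ∂[p,q] = [q] − [p].
The resulting 8×24 matrix has rank 7, and its Smith normal form has invariant factors (1,1,1,1,1,1,1).

Boundary ∂_2: C_2 → C_1 sends each 2-simplex [p,q,r] to [q,r] − [p,r] + [p,q]. For instance
  ∂[2,3,7] = [3,7] − [2,7] + [2,3],
  ∂[1,2,8] = [2,8] − [1,8] + [1,2].
The resulting 24×16 matrix has rank 15, and its Smith normal form has invariant factors (1,1,1,1,1,1,1,1,1,1,1,1,1,1,1).

Now H_k = ker ∂_k / im ∂_{k+1}, so:

  H_0: rank C_0 − rank ∂_1 = 8 − 7 = 1, and the invariant factors of ∂_1 are all 1, so H_0 = Z.
  H_1: rank ker ∂_1 − rank ∂_2 = (24 − 7) − 15 = 2, and the invariant factors of ∂_2 are all 1, so H_1 = Z^2.
  H_2: rank ker ∂_2 − rank ∂_3 = (16 − 15) − 0 = 1, and there is no ∂_3, so H_2 = Z.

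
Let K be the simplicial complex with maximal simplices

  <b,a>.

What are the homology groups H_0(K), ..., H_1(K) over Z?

H_0 ≅ Z,  H_1 = 0.

Order the vertices as a < b. Listing each simplex with vertices in this order, K has dimension 1 with simplices:

  0-simplices (2): a, b
  1-simplices (1): ab

giving chain groups C_0 ≅ Z^2, C_1 ≅ Z^1.

∂_1: C_1 → C_0 is given by ∂[p,q] = [q] − [p].
The 2×1 boundary matrix has rank 1 and Smith normal form diag(1).

Reading off H_k = ker ∂_k / im ∂_{k+1}:

  H_0: rank C_0 − rank ∂_1 = 2 − 1 = 1, and the invariant factors of ∂_1 are all 1, so H_0 ≅ Z.
  H_1: rank ker ∂_1 − rank ∂_2 = (1 − 1) − 0 = 0, and there is no ∂_2, so H_1 ≅ 0.

As a check, the Euler characteristic is 2 − 1 = 1, which agrees with 1 − 0 = 1.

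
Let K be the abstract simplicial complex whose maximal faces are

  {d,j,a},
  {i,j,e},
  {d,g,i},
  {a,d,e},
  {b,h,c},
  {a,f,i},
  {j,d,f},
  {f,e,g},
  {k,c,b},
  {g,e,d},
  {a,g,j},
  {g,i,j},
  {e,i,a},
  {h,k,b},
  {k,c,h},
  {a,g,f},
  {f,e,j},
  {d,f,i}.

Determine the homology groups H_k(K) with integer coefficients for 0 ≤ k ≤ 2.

H_0 = Z^2,  H_1 = Z^2,  H_2 = Z^2.

We work with the vertex ordering a < b < c < d < e < f < g < h < i < j < k. The simplices of K, each written with vertices in increasing order, are:

  0-simplices (11): a, b, c, d, e, f, g, h, i, j, k
  1-simplices (27): ad, ae, af, ag, ai, aj, bc, bh, bk, ch, ck, de, df, dg, di, dj, ef, eg, ei, ej, fg, fi, fj, gi, gj, hk, ij
  2-simplices (18): ade, adj, aei, afg, afi, agj, bch, bck, bhk, chk, deg, dfi, dfj, dgi, efg, efj, eij, gij

Hence C_0 ≅ Z^11, C_1 ≅ Z^27, C_2 ≅ Z^18.

Boundary ∂_1: C_1 → C_0 maps an edge to its endpoints' difference, ∂[p,q] = q − p.
This gives a 11×27 integer matrix of rank 9; reducing to Smith normal form yields diagonal entries (1,1,1,1,1,1,1,1,1).

∂_2: C_2 → C_1 acts by ∂[p,q,r] = [q,r] − [p,r] + [p,q]. For instance
  ∂afi = fi − ai + af,
  ∂afg = fg − ag + af.
The 27×18 boundary matrix has rank 16 and Smith normal form diag(1,1,1,1,1,1,1,1,1,1,1,1,1,1,1,1).

From H_k ≅ ker(∂_k) / im(∂_{k+1}) we obtain:

  H_0: rank C_0 − rank ∂_1 = 11 − 9 = 2, and the invariant factors of ∂_1 are all 1, so H_0 ≅ Z^2.
  H_1: rank ker ∂_1 − rank ∂_2 = (27 − 9) − 16 = 2, and the invariant factors of ∂_2 are all 1, so H_1 ≅ Z^2.
  H_2: rank ker ∂_2 − rank ∂_3 = (18 − 16) − 0 = 2, and there is no ∂_3, so H_2 ≅ Z^2.

(K is a triangulation of the disjoint union of the 2-sphere S^2 and the torus T^2.)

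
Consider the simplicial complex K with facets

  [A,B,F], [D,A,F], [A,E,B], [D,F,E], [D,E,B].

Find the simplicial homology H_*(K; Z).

H_0 = Z,  H_1 = Z,  H_2 = 0.

We work with the vertex ordering A < B < D < E < F. The simplices of K, each written with vertices in increasing order, are:

  0-simplices (5): A, B, D, E, F
  1-simplices (10): AB, AD, AE, AF, BD, BE, BF, DE, DF, EF
  2-simplices (5): ABE, ABF, ADF, BDE, DEF

so the chain groups are C_0 ≅ Z^5, C_1 ≅ Z^10, C_2 ≅ Z^5.

Boundary ∂_1: C_1 → C_0 is given by ∂[p,q] = [q] − [p].
As a 5×10 matrix over Z this has rank 4, with invariant factors (1,1,1,1).

∂_2: C_2 → C_1 acts by ∂[p,q,r] = [q,r] − [p,r] + [p,q]. For instance
  ∂ABE = BE − AE + AB,
  ∂DEF = EF − DF + DE.
The resulting 10×5 matrix has rank 5, and its Smith normal form has invariant factors (1,1,1,1,1).

Reading off H_k = ker ∂_k / im ∂_{k+1}:

  H_0: rank C_0 − rank ∂_1 = 5 − 4 = 1, and the invariant factors of ∂_1 are all 1, so H_0 ≅ Z.
  H_1: rank ker ∂_1 − rank ∂_2 = (10 − 4) − 5 = 1, and the invariant factors of ∂_2 are all 1, so H_1 ≅ Z.
  H_2: rank ker ∂_2 − rank ∂_3 = (5 − 5) − 0 = 0, and there is no ∂_3, so H_2 ≅ 0.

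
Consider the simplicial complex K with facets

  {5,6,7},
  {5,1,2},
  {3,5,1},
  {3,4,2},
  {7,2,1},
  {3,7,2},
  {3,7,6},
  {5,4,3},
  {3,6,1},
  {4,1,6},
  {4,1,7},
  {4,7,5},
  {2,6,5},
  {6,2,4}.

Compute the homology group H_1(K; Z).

K has 7 vertices, 21 edges, 14 triangles.
rank ∂_1 = 6, rank ∂_2 = 13 ⇒ b_1 = 21 − 6 − 13 = 2; all invariant factors of ∂_2 are 1 so no torsion. So H_1 ≅ Z^2.

H_1 = Z^2.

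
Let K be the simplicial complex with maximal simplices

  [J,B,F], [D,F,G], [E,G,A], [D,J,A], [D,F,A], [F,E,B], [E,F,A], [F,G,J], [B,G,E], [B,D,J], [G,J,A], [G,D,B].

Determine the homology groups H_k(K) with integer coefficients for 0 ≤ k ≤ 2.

Take the total order A < B < D < E < F < G < J on the vertex set. Then K (dimension 2) consists of the simplices:

  0-simplices (7): A, B, D, E, F, G, J
  1-simplices (18): AD, AE, AF, AG, AJ, BD, BE, BF, BG, BJ, DF, DG, DJ, EF, EG, FG, FJ, GJ
  2-simplices (12): ADF, ADJ, AEF, AEG, AGJ, BDG, BDJ, BEF, BEG, BFJ, DFG, FGJ

Hence C_0 ≅ Z^7, C_1 ≅ Z^18, C_2 ≅ Z^12.

∂_1: C_1 → C_0 is given by ∂[p,q] = [q] − [p]. For instance
  ∂EG = G − E.
This gives a 7×18 integer matrix of rank 6; reducing to Smith normal form yields diagonal entries (1,1,1,1,1,1).

Boundary ∂_2: C_2 → C_1 acts by ∂[p,q,r] = [q,r] − [p,r] + [p,q]. For instance
  ∂AEG = EG − AG + AE,
  ∂BDJ = DJ − BJ + BD.
The 18×12 boundary matrix has rank 12 and Smith normal form diag(1,1,1,1,1,1,1,1,1,1,1,2).

Computing H_k = (kernel of ∂_k) / (image of ∂_{k+1}):

  H_0: rank C_0 − rank ∂_1 = 7 − 6 = 1, and the invariant factors of ∂_1 are all 1, so H_0 = Z.
  H_1: rank ker ∂_1 − rank ∂_2 = (18 − 6) − 12 = 0, and ∂_2 has invariant factor 2 > 1, so H_1 = Z_2.
  H_2: rank ker ∂_2 − rank ∂_3 = (12 − 12) − 0 = 0, and there is no ∂_3, so H_2 = 0.

As a check, the Euler characteristic is 7 − 18 + 12 = 1, which agrees with 1 − 0 + 0 = 1.

H_0 = Z,  H_1 = Z_2,  H_2 = 0.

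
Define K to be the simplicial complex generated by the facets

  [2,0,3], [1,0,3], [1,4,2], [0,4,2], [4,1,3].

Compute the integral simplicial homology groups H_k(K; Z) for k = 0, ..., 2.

H_0 = Z,  H_1 = Z,  H_2 = 0.

We work with the vertex ordering 0 < 1 < 2 < 3 < 4. The simplices of K, each written with vertices in increasing order, are:

  0-simplices (5): [0], [1], [2], [3], [4]
  1-simplices (10): [0,1], [0,2], [0,3], [0,4], [1,2], [1,3], [1,4], [2,3], [2,4], [3,4]
  2-simplices (5): [0,1,3], [0,2,3], [0,2,4], [1,2,4], [1,3,4]

so the chain groups are C_0 ≅ Z^5, C_1 ≅ Z^10, C_2 ≅ Z^5.

The boundary map ∂_1: C_1 → C_0 is given by ∂[p,q] = [q] − [p]. For instance
  ∂[1,4] = [4] − [1].
The 5×10 boundary matrix has rank 4 and Smith normal form diag(1,1,1,1).

∂_2: C_2 → C_1 sends each 2-simplex [p,q,r] to [q,r] − [p,r] + [p,q]. For instance
  ∂[0,2,4] = [2,4] − [0,4] + [0,2],
  ∂[1,2,4] = [2,4] − [1,4] + [1,2].
This gives a 10×5 integer matrix of rank 5; reducing to Smith normal form yields diagonal entries (1,1,1,1,1).

From H_k ≅ ker(∂_k) / im(∂_{k+1}) we obtain:

  H_0: rank C_0 − rank ∂_1 = 5 − 4 = 1, and the invariant factors of ∂_1 are all 1, so H_0 ≅ Z.
  H_1: rank ker ∂_1 − rank ∂_2 = (10 − 4) − 5 = 1, and the invariant factors of ∂_2 are all 1, so H_1 ≅ Z.
  H_2: rank ker ∂_2 − rank ∂_3 = (5 − 5) − 0 = 0, and there is no ∂_3, so H_2 ≅ 0.

As a check, the Euler characteristic is 5 − 10 + 5 = 0, which agrees with 1 − 1 + 0 = 0.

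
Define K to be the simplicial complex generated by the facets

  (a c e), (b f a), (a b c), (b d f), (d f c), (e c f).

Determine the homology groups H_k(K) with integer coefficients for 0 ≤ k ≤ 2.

H_0 ≅ Z,  H_1 ≅ Z,  H_2 = 0.

K has 6 vertices, 12 edges, 6 triangles.
rank ∂_0 = 0, rank ∂_1 = 5 ⇒ b_0 = 6 − 0 − 5 = 1; all invariant factors of ∂_1 are 1 so no torsion. So H_0 ≅ Z.
rank ∂_1 = 5, rank ∂_2 = 6 ⇒ b_1 = 12 − 5 − 6 = 1; all invariant factors of ∂_2 are 1 so no torsion. So H_1 ≅ Z.
rank ∂_2 = 6, rank ∂_3 = 0 ⇒ b_2 = 6 − 6 − 0 = 0. So H_2 ≅ 0.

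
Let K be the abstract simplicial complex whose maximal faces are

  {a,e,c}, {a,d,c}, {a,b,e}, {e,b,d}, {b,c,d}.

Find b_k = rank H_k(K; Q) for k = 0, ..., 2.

Order the vertices as a < b < c < d < e. Listing each simplex with vertices in this order, K has dimension 2 with simplices:

  0-simplices (5): a, b, c, d, e
  1-simplices (10): ab, ac, ad, ae, bc, bd, be, cd, ce, de
  2-simplices (5): abe, acd, ace, bcd, bde

Hence C_0 ≅ Z^5, C_1 ≅ Z^10, C_2 ≅ Z^5.

Boundary ∂_1: C_1 → C_0 is given by ∂[p,q] = [q] − [p]. For instance
  ∂ac = c − a.
The resulting 5×10 matrix has rank 4, and its Smith normal form has invariant factors (1,1,1,1).

The boundary map ∂_2: C_2 → C_1 maps a triangle to the signed sum of its edges. For instance
  ∂ace = ce − ae + ac,
  ∂bde = de − be + bd.
The resulting 10×5 matrix has rank 5, and its Smith normal form has invariant factors (1,1,1,1,1).

Reading off H_k = ker ∂_k / im ∂_{k+1}:

  H_0: rank C_0 − rank ∂_1 = 5 − 4 = 1, and the invariant factors of ∂_1 are all 1, so H_0 = Z.
  H_1: rank ker ∂_1 − rank ∂_2 = (10 − 4) − 5 = 1, and the invariant factors of ∂_2 are all 1, so H_1 = Z.
  H_2: rank ker ∂_2 − rank ∂_3 = (5 − 5) − 0 = 0, and there is no ∂_3, so H_2 = 0.

As a check, the Euler characteristic is 5 − 10 + 5 = 0, which agrees with 1 − 1 + 0 = 0.

Hence the Betti numbers are b_0 = 1, b_1 = 1, b_2 = 0.

b_0 = 1, b_1 = 1, b_2 = 0.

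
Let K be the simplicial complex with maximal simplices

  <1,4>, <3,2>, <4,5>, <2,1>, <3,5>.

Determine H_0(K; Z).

H_0 ≅ Z.

We work with the vertex ordering 1 < 2 < 3 < 4 < 5. The simplices of K, each written with vertices in increasing order, are:

  0-simplices (5): [1], [2], [3], [4], [5]
  1-simplices (5): [1,2], [1,4], [2,3], [3,5], [4,5]

Hence C_0 ≅ Z^5, C_1 ≅ Z^5.

Boundary ∂_1: C_1 → C_0 maps an edge to its endpoints' difference, ∂[p,q] = q − p.
As a 5×5 matrix over Z this has rank 4, with invariant factors (1,1,1,1).

From H_k ≅ ker(∂_k) / im(∂_{k+1}) we obtain:

  H_0: rank C_0 − rank ∂_1 = 5 − 4 = 1, and the invariant factors of ∂_1 are all 1, so H_0 ≅ Z.

(K is a triangulation of the circle S^1.)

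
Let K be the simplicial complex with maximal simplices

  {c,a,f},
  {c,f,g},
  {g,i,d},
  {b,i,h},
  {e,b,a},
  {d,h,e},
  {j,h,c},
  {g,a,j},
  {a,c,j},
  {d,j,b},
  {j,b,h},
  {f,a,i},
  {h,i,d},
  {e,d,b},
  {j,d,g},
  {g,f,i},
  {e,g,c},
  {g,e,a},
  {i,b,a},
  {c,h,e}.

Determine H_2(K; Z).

H_2 = 0.

Take the total order a < b < c < d < e < f < g < h < i < j on the vertex set. Then K (dimension 2) consists of the simplices:

  0-simplices (10): a, b, c, d, e, f, g, h, i, j
  1-simplices (30): ab, ac, ae, af, ag, ai, aj, bd, be, bh, bi, bj, ce, cf, cg, ch, cj, de, dg, dh, di, dj, eg, eh, fg, fi, gi, gj, hi, hj
  2-simplices (20): abe, abi, acf, acj, aeg, afi, agj, bde, bdj, bhi, bhj, ceg, ceh, cfg, chj, deh, dgi, dgj, dhi, fgi

Hence C_0 ≅ Z^10, C_1 ≅ Z^30, C_2 ≅ Z^20.

The boundary map ∂_1: C_1 → C_0 maps an edge to its endpoints' difference, ∂[p,q] = q − p.
The resulting 10×30 matrix has rank 9, and its Smith normal form has invariant factors (1,1,1,1,1,1,1,1,1).

The boundary map ∂_2: C_2 → C_1 maps a triangle to the signed sum of its edges. For instance
  ∂ceg = eg − cg + ce,
  ∂abe = be − ae + ab.
This gives a 30×20 integer matrix of rank 20; reducing to Smith normal form yields diagonal entries (1,1,1,1,1,1,1,1,1,1,1,1,1,1,1,1,1,1,1,2).

From H_k ≅ ker(∂_k) / im(∂_{k+1}) we obtain:

  H_2: rank ker ∂_2 − rank ∂_3 = (20 − 20) − 0 = 0, and there is no ∂_3, so H_2 = 0.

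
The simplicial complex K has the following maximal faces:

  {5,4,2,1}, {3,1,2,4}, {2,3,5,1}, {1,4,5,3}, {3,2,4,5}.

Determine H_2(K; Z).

Order the vertices as 1 < 2 < 3 < 4 < 5. Listing each simplex with vertices in this order, K has dimension 3 with simplices:

  0-simplices (5): [1], [2], [3], [4], [5]
  1-simplices (10): [1,2], [1,3], [1,4], [1,5], [2,3], [2,4], [2,5], [3,4], [3,5], [4,5]
  2-simplices (10): [1,2,3], [1,2,4], [1,2,5], [1,3,4], [1,3,5], [1,4,5], [2,3,4], [2,3,5], [2,4,5], [3,4,5]
  3-simplices (5): [1,2,3,4], [1,2,3,5], [1,2,4,5], [1,3,4,5], [2,3,4,5]

Hence C_0 ≅ Z^5, C_1 ≅ Z^10, C_2 ≅ Z^10, C_3 ≅ Z^5.

The boundary map ∂_1: C_1 → C_0 sends each edge [p,q] (with p < q) to q − p. For instance
  ∂[3,5] = [5] − [3].
As a 5×10 matrix over Z this has rank 4, with invariant factors (1,1,1,1).

The boundary map ∂_2: C_2 → C_1 sends each 2-simplex [p,q,r] to [q,r] − [p,r] + [p,q]. For instance
  ∂[1,4,5] = [4,5] − [1,5] + [1,4],
  ∂[1,3,4] = [3,4] − [1,4] + [1,3].
As a 10×10 matrix over Z this has rank 6, with invariant factors (1,1,1,1,1,1).

∂_3: C_3 → C_2 sends each 3-simplex σ to the alternating sum Σ_i (−1)^i (σ with its i-th vertex removed). For instance
  ∂[1,2,3,4] = [2,3,4] − [1,3,4] + [1,2,4] − [1,2,3],
  ∂[2,3,4,5] = [3,4,5] − [2,4,5] + [2,3,5] − [2,3,4].
As a 10×5 matrix over Z this has rank 4, with invariant factors (1,1,1,1).

Now H_k = ker ∂_k / im ∂_{k+1}, so:

  H_2: rank ker ∂_2 − rank ∂_3 = (10 − 6) − 4 = 0, and the invariant factors of ∂_3 are all 1, so H_2 ≅ 0.

H_2 ≅ 0.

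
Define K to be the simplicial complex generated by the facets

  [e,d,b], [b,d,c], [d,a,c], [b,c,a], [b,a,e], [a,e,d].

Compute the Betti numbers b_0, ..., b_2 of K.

Take the total order a < b < c < d < e on the vertex set. Then K (dimension 2) consists of the simplices:

  0-simplices (5): a, b, c, d, e
  1-simplices (9): ab, ac, ad, ae, bc, bd, be, cd, de
  2-simplices (6): abc, abe, acd, ade, bcd, bde

so the chain groups are C_0 ≅ Z^5, C_1 ≅ Z^9, C_2 ≅ Z^6.

∂_1: C_1 → C_0 is given by ∂[p,q] = [q] − [p].
As a 5×9 matrix over Z this has rank 4, with invariant factors (1,1,1,1).

∂_2: C_2 → C_1 acts by ∂[p,q,r] = [q,r] − [p,r] + [p,q]. For instance
  ∂abe = be − ae + ab,
  ∂bde = de − be + bd.
This gives a 9×6 integer matrix of rank 5; reducing to Smith normal form yields diagonal entries (1,1,1,1,1).

From H_k ≅ ker(∂_k) / im(∂_{k+1}) we obtain:

  H_0: rank C_0 − rank ∂_1 = 5 − 4 = 1, and the invariant factors of ∂_1 are all 1, so H_0 = Z.
  H_1: rank ker ∂_1 − rank ∂_2 = (9 − 4) − 5 = 0, and the invariant factors of ∂_2 are all 1, so H_1 = 0.
  H_2: rank ker ∂_2 − rank ∂_3 = (6 − 5) − 0 = 1, and there is no ∂_3, so H_2 = Z.

Hence the Betti numbers are b_0 = 1, b_1 = 0, b_2 = 1.

b_0 = 1, b_1 = 0, b_2 = 1.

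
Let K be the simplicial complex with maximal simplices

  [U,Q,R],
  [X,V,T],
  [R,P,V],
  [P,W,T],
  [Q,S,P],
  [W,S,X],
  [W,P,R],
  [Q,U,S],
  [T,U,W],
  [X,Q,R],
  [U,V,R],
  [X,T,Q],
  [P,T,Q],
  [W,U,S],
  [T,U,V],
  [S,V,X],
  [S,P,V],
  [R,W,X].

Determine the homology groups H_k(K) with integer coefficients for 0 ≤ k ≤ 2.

H_0 = Z,  H_1 = Z^2,  H_2 = Z.

Fix the vertex order P < Q < R < S < T < U < V < W < X and write every simplex with vertices in increasing order. Then dim K = 2 and the simplices of K are:

  0-simplices (9): P, Q, R, S, T, U, V, W, X
  1-simplices (27): PQ, PR, PS, PT, PV, PW, QR, QS, QT, QU, QX, RU, RV, RW, RX, SU, SV, SW, SX, TU, TV, TW, TX, UV, UW, VX, WX
  2-simplices (18): PQS, PQT, PRV, PRW, PSV, PTW, QRU, QRX, QSU, QTX, RUV, RWX, SUW, SVX, SWX, TUV, TUW, TVX

so the chain groups are C_0 ≅ Z^9, C_1 ≅ Z^27, C_2 ≅ Z^18.

Boundary ∂_1: C_1 → C_0 is given by ∂[p,q] = [q] − [p]. For instance
  ∂WX = X − W.
This gives a 9×27 integer matrix of rank 8; reducing to Smith normal form yields diagonal entries (1,1,1,1,1,1,1,1).

The boundary map ∂_2: C_2 → C_1 maps a triangle to the signed sum of its edges. For instance
  ∂SUW = UW − SW + SU,
  ∂QTX = TX − QX + QT.
The resulting 27×18 matrix has rank 17, and its Smith normal form has invariant factors (1,1,1,1,1,1,1,1,1,1,1,1,1,1,1,1,1).

Reading off H_k = ker ∂_k / im ∂_{k+1}:

  H_0: rank C_0 − rank ∂_1 = 9 − 8 = 1, and the invariant factors of ∂_1 are all 1, so H_0 = Z.
  H_1: rank ker ∂_1 − rank ∂_2 = (27 − 8) − 17 = 2, and the invariant factors of ∂_2 are all 1, so H_1 = Z^2.
  H_2: rank ker ∂_2 − rank ∂_3 = (18 − 17) − 0 = 1, and there is no ∂_3, so H_2 = Z.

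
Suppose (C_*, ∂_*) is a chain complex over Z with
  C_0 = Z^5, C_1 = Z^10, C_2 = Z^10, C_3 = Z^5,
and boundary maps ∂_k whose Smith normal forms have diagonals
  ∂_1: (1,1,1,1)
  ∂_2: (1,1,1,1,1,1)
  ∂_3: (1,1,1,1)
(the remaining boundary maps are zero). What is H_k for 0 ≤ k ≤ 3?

H_0 ≅ Z,  H_1 = 0,  H_2 = 0,  H_3 ≅ Z.

H_0: b_0 = 5 − 0 − 4 = 1; torsion from ∂_1 factors > 1: none. So H_0 ≅ Z.
H_1: b_1 = 10 − 4 − 6 = 0; torsion from ∂_2 factors > 1: none. So H_1 ≅ 0.
H_2: b_2 = 10 − 6 − 4 = 0; torsion from ∂_3 factors > 1: none. So H_2 ≅ 0.
H_3: b_3 = 5 − 4 − 0 = 1; torsion from ∂_4 factors > 1: none. So H_3 ≅ Z.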